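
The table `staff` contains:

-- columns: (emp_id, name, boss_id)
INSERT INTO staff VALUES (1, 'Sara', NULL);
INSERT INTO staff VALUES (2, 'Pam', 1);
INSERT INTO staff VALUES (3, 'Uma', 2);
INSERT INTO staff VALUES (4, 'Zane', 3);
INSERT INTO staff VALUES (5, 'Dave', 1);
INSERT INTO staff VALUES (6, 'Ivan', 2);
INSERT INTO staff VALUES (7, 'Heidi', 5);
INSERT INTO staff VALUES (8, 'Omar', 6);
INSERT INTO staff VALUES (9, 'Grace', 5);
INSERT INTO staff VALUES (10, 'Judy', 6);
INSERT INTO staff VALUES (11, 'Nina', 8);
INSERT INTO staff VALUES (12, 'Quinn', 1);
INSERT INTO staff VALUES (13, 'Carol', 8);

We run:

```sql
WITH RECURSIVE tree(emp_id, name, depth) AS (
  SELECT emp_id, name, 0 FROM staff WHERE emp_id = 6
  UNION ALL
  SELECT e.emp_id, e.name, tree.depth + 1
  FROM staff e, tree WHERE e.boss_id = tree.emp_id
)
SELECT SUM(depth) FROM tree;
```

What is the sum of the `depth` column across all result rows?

6

Base: emp_id=6 (Ivan) at depth 0.
Iteration 1: rows with boss_id in {6} -> Omar (id 8, depth 1), Judy (id 10, depth 1).
Iteration 2: rows with boss_id in {8,10} -> Nina (id 11, depth 2), Carol (id 13, depth 2).
Iteration 3: no rows with boss_id in {11,13}; recursion stops.
SUM(depth) = 0 + 1 + 1 + 2 + 2 = 6.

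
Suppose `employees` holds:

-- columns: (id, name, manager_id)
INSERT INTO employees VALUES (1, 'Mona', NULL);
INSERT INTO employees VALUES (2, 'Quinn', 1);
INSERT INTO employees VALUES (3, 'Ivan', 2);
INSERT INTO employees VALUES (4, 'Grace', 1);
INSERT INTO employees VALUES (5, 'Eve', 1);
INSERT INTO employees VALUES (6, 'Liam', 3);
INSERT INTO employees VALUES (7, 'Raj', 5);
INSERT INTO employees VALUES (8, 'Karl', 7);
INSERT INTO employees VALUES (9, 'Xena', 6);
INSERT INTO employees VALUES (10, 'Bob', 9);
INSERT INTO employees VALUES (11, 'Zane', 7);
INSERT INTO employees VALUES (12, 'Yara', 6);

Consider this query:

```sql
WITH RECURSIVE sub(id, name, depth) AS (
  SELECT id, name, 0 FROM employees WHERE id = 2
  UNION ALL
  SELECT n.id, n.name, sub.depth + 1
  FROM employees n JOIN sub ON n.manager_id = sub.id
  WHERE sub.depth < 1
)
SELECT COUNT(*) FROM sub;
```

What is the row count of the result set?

2

Base: id=2 (Quinn) at depth 0.
Iteration 1: rows with manager_id in {2} -> Ivan (id 3, depth 1).
Iteration 2: depth < 1 fails for all current rows; recursion stops.
Total rows emitted: 2.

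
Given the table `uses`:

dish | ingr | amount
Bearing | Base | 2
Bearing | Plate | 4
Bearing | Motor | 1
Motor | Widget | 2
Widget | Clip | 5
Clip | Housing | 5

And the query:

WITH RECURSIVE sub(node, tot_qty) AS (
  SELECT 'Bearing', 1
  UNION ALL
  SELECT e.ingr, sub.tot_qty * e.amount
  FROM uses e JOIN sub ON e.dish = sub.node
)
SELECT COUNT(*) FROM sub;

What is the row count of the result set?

Base: (Bearing, tot_qty=1).
Iteration 1: components of {Bearing} -> Base = 1*2 = 2, Motor = 1*1 = 1, Plate = 1*4 = 4.
Iteration 2: components of {Base,Motor,Plate} -> Widget = 1*2 = 2.
Iteration 3: components of {Widget} -> Clip = 2*5 = 10.
Iteration 4: components of {Clip} -> Housing = 10*5 = 50.
Iteration 5: no further components; recursion stops.
Total rows emitted: 7.

7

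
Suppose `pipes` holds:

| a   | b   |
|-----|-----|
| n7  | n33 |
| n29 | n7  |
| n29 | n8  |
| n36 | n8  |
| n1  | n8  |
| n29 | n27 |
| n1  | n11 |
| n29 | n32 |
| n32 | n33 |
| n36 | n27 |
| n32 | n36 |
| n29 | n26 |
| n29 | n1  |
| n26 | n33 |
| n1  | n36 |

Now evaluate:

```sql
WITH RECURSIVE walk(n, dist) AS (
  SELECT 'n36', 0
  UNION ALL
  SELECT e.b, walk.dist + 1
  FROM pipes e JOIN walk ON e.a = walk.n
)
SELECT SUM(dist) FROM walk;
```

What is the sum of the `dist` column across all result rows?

Base: (n36, dist=0).
Iteration 1: edges from {n36} -> (n27, dist=1), (n8, dist=1).
Iteration 2: no outgoing edges from {n27,n8}; recursion stops.
SUM(dist) = 0 + 1 + 1 = 2.

2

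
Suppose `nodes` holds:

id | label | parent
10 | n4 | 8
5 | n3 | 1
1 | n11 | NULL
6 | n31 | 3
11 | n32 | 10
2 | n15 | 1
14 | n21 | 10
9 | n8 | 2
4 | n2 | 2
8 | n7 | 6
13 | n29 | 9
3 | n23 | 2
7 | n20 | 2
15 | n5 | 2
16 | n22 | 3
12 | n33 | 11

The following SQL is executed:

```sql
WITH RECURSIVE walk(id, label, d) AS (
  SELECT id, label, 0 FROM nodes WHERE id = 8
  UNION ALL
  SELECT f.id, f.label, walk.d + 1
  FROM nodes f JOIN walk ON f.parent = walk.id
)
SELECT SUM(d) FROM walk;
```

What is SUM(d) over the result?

8

Base: id=8 (n7) at d 0.
Iteration 1: rows with parent in {8} -> n4 (id 10, d 1).
Iteration 2: rows with parent in {10} -> n32 (id 11, d 2), n21 (id 14, d 2).
Iteration 3: rows with parent in {11,14} -> n33 (id 12, d 3).
Iteration 4: no rows with parent in {12}; recursion stops.
SUM(d) = 0 + 1 + 2 + 2 + 3 = 8.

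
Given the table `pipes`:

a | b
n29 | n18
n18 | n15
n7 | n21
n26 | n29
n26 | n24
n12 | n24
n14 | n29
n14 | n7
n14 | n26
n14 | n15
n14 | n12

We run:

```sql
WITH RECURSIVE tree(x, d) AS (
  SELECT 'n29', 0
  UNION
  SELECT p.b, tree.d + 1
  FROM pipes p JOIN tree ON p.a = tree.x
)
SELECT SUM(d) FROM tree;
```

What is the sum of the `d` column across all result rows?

3

Base: (n29, d=0).
Iteration 1: edges from {n29} -> (n18, d=1).
Iteration 2: edges from {n18} -> (n15, d=2).
Iteration 3: no outgoing edges from {n15}; recursion stops.
SUM(d) = 0 + 1 + 2 = 3.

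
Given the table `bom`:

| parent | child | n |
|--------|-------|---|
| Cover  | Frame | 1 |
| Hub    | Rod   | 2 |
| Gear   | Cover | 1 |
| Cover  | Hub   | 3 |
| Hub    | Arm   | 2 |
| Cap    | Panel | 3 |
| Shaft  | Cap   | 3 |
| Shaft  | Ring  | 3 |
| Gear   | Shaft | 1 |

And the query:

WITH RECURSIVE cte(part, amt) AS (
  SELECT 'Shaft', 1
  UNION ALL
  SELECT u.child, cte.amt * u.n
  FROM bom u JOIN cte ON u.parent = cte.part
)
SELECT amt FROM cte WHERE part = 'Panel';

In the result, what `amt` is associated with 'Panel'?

Base: (Shaft, amt=1).
Iteration 1: components of {Shaft} -> Cap = 1*3 = 3, Ring = 1*3 = 3.
Iteration 2: components of {Cap,Ring} -> Panel = 3*3 = 9.
Iteration 3: no further components; recursion stops.

9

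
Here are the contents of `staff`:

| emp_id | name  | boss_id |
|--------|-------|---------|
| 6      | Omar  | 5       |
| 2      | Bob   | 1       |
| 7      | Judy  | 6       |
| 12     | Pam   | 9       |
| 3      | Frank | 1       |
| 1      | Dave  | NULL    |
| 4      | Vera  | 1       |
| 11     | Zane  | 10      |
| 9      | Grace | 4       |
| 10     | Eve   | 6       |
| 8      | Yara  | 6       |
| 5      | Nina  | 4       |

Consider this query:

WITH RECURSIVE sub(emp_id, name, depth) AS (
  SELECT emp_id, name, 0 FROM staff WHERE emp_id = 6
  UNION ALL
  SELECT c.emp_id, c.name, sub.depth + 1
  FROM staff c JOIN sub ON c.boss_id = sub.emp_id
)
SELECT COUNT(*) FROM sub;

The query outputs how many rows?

5

Base: emp_id=6 (Omar) at depth 0.
Iteration 1: rows with boss_id in {6} -> Judy (id 7, depth 1), Yara (id 8, depth 1), Eve (id 10, depth 1).
Iteration 2: rows with boss_id in {7,8,10} -> Zane (id 11, depth 2).
Iteration 3: no rows with boss_id in {11}; recursion stops.
Total rows emitted: 5.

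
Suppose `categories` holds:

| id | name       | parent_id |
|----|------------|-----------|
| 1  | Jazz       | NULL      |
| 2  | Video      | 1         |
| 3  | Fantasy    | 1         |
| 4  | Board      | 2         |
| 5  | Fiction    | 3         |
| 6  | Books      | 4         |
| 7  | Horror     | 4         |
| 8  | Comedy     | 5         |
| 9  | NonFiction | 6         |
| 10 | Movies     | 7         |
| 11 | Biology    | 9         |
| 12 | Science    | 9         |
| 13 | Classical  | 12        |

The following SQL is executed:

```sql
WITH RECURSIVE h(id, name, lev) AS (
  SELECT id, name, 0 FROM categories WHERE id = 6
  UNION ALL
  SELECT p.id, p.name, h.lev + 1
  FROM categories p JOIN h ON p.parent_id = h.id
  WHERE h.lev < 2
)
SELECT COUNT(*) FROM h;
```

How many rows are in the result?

Base: id=6 (Books) at lev 0.
Iteration 1: rows with parent_id in {6} -> NonFiction (id 9, lev 1).
Iteration 2: rows with parent_id in {9} -> Biology (id 11, lev 2), Science (id 12, lev 2).
Iteration 3: lev < 2 fails for all current rows; recursion stops.
Total rows emitted: 4.

4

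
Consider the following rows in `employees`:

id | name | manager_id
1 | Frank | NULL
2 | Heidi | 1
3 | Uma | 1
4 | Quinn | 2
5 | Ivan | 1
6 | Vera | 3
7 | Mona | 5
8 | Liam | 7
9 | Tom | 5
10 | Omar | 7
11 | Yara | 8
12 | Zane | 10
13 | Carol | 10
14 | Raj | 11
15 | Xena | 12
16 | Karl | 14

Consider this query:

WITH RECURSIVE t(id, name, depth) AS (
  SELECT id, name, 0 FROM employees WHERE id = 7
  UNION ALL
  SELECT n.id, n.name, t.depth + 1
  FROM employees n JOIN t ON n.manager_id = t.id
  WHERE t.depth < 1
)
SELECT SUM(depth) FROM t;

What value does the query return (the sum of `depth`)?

Base: id=7 (Mona) at depth 0.
Iteration 1: rows with manager_id in {7} -> Liam (id 8, depth 1), Omar (id 10, depth 1).
Iteration 2: depth < 1 fails for all current rows; recursion stops.
SUM(depth) = 0 + 1 + 1 = 2.

2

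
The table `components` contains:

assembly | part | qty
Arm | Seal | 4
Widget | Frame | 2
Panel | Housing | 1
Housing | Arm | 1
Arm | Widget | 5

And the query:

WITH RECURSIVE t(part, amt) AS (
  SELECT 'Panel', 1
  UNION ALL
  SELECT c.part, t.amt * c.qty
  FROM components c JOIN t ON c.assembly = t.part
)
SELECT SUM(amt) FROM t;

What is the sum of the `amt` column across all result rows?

Base: (Panel, amt=1).
Iteration 1: components of {Panel} -> Housing = 1*1 = 1.
Iteration 2: components of {Housing} -> Arm = 1*1 = 1.
Iteration 3: components of {Arm} -> Seal = 1*4 = 4, Widget = 1*5 = 5.
Iteration 4: components of {Seal,Widget} -> Frame = 5*2 = 10.
Iteration 5: no further components; recursion stops.
SUM(amt) = 1 + 1 + 1 + 5 + 4 + 10 = 22.

22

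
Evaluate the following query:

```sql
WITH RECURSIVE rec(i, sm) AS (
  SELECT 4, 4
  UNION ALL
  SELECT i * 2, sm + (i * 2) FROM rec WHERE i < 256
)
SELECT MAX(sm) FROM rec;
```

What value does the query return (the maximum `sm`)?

508

Base: i=4, sm=4.
Iteration 1: 4 < 256 holds -> i = 4 * 2 = 8, sm = 4 + 8 = 12.
Iteration 2: 8 < 256 holds -> i = 8 * 2 = 16, sm = 12 + 16 = 28.
Iteration 3: 16 < 256 holds -> i = 16 * 2 = 32, sm = 28 + 32 = 60.
Iteration 4: 32 < 256 holds -> i = 32 * 2 = 64, sm = 60 + 64 = 124.
Iteration 5: 64 < 256 holds -> i = 64 * 2 = 128, sm = 124 + 128 = 252.
Iteration 6: 128 < 256 holds -> i = 128 * 2 = 256, sm = 252 + 256 = 508.
Iteration 7: 256 < 256 fails; recursion stops.
sm values: 4, 12, 28, 60, 124, 252, 508; the maximum is 508.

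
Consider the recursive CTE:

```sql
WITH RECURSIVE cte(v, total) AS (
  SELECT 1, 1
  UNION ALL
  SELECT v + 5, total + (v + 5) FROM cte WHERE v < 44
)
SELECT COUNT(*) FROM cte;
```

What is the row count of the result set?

10

Base: v=1, total=1.
Iteration 1: 1 < 44 holds -> v = 1 + 5 = 6, total = 1 + 6 = 7.
Iteration 2: 6 < 44 holds -> v = 6 + 5 = 11, total = 7 + 11 = 18.
Iteration 3: 11 < 44 holds -> v = 11 + 5 = 16, total = 18 + 16 = 34.
Iteration 4: 16 < 44 holds -> v = 16 + 5 = 21, total = 34 + 21 = 55.
Iteration 5: 21 < 44 holds -> v = 21 + 5 = 26, total = 55 + 26 = 81.
Iteration 6: 26 < 44 holds -> v = 26 + 5 = 31, total = 81 + 31 = 112.
Iteration 7: 31 < 44 holds -> v = 31 + 5 = 36, total = 112 + 36 = 148.
Iteration 8: 36 < 44 holds -> v = 36 + 5 = 41, total = 148 + 41 = 189.
Iteration 9: 41 < 44 holds -> v = 41 + 5 = 46, total = 189 + 46 = 235.
Iteration 10: 46 < 44 fails; recursion stops.
Total rows emitted: 10.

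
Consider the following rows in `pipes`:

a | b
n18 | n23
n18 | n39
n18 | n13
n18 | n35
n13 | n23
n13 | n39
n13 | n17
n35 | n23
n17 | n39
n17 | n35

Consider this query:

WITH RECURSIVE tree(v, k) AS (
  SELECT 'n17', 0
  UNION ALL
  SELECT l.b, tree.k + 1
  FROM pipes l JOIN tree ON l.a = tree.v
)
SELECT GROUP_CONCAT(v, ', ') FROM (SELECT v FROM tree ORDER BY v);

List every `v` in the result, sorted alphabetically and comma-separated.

n17, n23, n35, n39

Base: (n17, k=0).
Iteration 1: edges from {n17} -> (n35, k=1), (n39, k=1).
Iteration 2: edges from {n35,n39} -> (n23, k=2).
Iteration 3: no outgoing edges from {n23}; recursion stops.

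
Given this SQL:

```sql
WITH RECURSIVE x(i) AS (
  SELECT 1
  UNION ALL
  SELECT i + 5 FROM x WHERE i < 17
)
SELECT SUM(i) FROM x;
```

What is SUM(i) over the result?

Base: i=1.
Iteration 1: 1 < 17 holds -> i = 1 + 5 = 6.
Iteration 2: 6 < 17 holds -> i = 6 + 5 = 11.
Iteration 3: 11 < 17 holds -> i = 11 + 5 = 16.
Iteration 4: 16 < 17 holds -> i = 16 + 5 = 21.
Iteration 5: 21 < 17 fails; recursion stops.
SUM(i) = 1 + 6 + 11 + 16 + 21 = 55.

55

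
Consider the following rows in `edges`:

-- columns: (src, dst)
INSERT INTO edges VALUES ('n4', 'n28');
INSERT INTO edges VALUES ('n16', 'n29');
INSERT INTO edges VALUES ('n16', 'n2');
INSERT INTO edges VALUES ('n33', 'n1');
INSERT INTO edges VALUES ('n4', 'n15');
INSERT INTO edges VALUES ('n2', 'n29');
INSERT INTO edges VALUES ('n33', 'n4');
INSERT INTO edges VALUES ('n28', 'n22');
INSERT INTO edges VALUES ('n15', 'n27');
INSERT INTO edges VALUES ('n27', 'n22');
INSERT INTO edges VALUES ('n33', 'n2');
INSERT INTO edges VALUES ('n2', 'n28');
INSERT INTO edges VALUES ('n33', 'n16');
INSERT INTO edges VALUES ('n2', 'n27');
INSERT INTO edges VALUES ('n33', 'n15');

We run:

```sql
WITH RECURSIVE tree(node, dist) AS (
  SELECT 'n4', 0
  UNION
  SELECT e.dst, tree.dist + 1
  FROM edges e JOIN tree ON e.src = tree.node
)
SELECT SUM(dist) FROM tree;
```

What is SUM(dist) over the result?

9

Base: (n4, dist=0).
Iteration 1: edges from {n4} -> (n15, dist=1), (n28, dist=1).
Iteration 2: edges from {n15,n28} -> (n22, dist=2), (n27, dist=2).
Iteration 3: edges from {n22,n27} -> (n22, dist=3).
Iteration 4: no outgoing edges from {n22}; recursion stops.
SUM(dist) = 0 + 1 + 1 + 2 + 2 + 3 = 9.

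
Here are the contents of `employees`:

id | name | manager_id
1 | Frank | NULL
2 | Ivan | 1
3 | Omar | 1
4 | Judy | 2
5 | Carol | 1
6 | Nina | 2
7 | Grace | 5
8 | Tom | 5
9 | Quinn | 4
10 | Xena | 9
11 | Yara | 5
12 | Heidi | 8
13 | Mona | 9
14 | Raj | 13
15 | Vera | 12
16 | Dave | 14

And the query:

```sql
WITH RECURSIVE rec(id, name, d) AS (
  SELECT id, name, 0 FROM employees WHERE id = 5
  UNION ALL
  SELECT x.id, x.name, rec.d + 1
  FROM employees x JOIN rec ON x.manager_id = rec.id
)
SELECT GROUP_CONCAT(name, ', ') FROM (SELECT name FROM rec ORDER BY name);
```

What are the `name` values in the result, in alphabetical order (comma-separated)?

Carol, Grace, Heidi, Tom, Vera, Yara

Base: id=5 (Carol) at d 0.
Iteration 1: rows with manager_id in {5} -> Grace (id 7, d 1), Tom (id 8, d 1), Yara (id 11, d 1).
Iteration 2: rows with manager_id in {7,8,11} -> Heidi (id 12, d 2).
Iteration 3: rows with manager_id in {12} -> Vera (id 15, d 3).
Iteration 4: no rows with manager_id in {15}; recursion stops.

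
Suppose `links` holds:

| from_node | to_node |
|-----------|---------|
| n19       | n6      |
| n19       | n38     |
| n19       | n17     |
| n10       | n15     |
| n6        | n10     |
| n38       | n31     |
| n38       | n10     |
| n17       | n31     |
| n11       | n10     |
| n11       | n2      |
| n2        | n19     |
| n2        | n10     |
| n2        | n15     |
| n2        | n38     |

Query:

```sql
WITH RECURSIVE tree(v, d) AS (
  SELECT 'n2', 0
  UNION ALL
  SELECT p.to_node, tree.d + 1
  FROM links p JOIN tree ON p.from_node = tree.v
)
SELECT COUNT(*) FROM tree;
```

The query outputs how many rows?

18

Base: (n2, d=0).
Iteration 1: edges from {n2} -> (n10, d=1), (n15, d=1), (n19, d=1), (n38, d=1).
Iteration 2: edges from {n10,n15,n19,n38} -> (n10, d=2), (n15, d=2), (n17, d=2), (n31, d=2), (n38, d=2), (n6, d=2).
Iteration 3: edges from {n10,n15,n17,n31,n38,n6} -> (n10, d=3) x2, (n15, d=3), (n31, d=3) x2. [UNION ALL keeps all 5 new rows, including repeats]
Iteration 4: edges from {n10,n15,n31} -> (n15, d=4) x2. [UNION ALL keeps all 2 new rows, including repeats]
Iteration 5: no outgoing edges from {n15}; recursion stops.
Total rows emitted: 18.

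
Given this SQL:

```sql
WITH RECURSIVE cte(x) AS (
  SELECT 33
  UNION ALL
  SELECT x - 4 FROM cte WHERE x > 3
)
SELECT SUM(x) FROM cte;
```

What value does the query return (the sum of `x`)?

Base: x=33.
Iteration 1: 33 > 3 holds -> x = 33 - 4 = 29.
Iteration 2: 29 > 3 holds -> x = 29 - 4 = 25.
Iteration 3: 25 > 3 holds -> x = 25 - 4 = 21.
Iteration 4: 21 > 3 holds -> x = 21 - 4 = 17.
Iteration 5: 17 > 3 holds -> x = 17 - 4 = 13.
Iteration 6: 13 > 3 holds -> x = 13 - 4 = 9.
Iteration 7: 9 > 3 holds -> x = 9 - 4 = 5.
Iteration 8: 5 > 3 holds -> x = 5 - 4 = 1.
Iteration 9: 1 > 3 fails; recursion stops.
SUM(x) = 33 + 29 + 25 + 21 + 17 + 13 + 9 + 5 + 1 = 153.

153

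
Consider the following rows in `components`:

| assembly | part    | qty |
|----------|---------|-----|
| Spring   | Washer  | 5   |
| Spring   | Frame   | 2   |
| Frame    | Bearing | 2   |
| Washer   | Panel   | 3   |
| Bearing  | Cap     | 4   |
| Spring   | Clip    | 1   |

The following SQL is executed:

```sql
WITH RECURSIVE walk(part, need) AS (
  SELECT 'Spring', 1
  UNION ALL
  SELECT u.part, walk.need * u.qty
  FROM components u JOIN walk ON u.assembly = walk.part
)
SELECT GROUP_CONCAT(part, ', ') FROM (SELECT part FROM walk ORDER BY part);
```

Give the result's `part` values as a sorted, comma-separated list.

Bearing, Cap, Clip, Frame, Panel, Spring, Washer

Base: (Spring, need=1).
Iteration 1: components of {Spring} -> Clip = 1*1 = 1, Frame = 1*2 = 2, Washer = 1*5 = 5.
Iteration 2: components of {Clip,Frame,Washer} -> Bearing = 2*2 = 4, Panel = 5*3 = 15.
Iteration 3: components of {Bearing,Panel} -> Cap = 4*4 = 16.
Iteration 4: no further components; recursion stops.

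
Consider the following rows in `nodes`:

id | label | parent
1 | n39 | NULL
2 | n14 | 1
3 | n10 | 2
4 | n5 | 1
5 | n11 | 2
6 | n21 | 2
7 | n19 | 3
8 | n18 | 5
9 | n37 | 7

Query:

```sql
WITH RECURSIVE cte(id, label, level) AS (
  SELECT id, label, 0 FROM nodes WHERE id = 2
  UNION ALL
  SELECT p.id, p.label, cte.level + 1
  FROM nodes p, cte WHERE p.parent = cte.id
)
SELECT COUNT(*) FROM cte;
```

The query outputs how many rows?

7

Base: id=2 (n14) at level 0.
Iteration 1: rows with parent in {2} -> n10 (id 3, level 1), n11 (id 5, level 1), n21 (id 6, level 1).
Iteration 2: rows with parent in {3,5,6} -> n19 (id 7, level 2), n18 (id 8, level 2).
Iteration 3: rows with parent in {7,8} -> n37 (id 9, level 3).
Iteration 4: no rows with parent in {9}; recursion stops.
Total rows emitted: 7.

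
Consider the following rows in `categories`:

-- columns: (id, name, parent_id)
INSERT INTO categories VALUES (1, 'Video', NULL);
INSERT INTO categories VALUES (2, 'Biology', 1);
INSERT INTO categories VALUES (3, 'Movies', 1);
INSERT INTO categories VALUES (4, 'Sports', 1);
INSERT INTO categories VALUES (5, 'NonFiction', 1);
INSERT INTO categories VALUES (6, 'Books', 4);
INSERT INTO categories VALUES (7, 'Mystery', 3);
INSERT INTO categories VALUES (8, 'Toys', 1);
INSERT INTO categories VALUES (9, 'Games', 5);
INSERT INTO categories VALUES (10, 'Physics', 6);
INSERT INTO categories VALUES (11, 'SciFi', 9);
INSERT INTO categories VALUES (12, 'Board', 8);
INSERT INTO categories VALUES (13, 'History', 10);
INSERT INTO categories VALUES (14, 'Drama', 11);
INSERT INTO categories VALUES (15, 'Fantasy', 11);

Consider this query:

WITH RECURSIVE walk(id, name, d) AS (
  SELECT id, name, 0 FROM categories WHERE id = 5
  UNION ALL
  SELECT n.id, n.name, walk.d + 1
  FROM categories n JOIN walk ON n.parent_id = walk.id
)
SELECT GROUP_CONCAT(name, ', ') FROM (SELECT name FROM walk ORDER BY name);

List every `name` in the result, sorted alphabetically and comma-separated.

Base: id=5 (NonFiction) at d 0.
Iteration 1: rows with parent_id in {5} -> Games (id 9, d 1).
Iteration 2: rows with parent_id in {9} -> SciFi (id 11, d 2).
Iteration 3: rows with parent_id in {11} -> Drama (id 14, d 3), Fantasy (id 15, d 3).
Iteration 4: no rows with parent_id in {14,15}; recursion stops.

Drama, Fantasy, Games, NonFiction, SciFi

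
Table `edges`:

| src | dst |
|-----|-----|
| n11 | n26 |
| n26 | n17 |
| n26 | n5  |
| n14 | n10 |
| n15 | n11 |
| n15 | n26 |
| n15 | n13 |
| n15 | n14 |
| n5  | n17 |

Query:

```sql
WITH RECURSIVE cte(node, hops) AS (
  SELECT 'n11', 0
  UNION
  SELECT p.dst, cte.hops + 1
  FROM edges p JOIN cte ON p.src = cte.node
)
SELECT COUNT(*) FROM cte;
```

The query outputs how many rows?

5

Base: (n11, hops=0).
Iteration 1: edges from {n11} -> (n26, hops=1).
Iteration 2: edges from {n26} -> (n17, hops=2), (n5, hops=2).
Iteration 3: edges from {n17,n5} -> (n17, hops=3).
Iteration 4: no outgoing edges from {n17}; recursion stops.
Total rows emitted: 5.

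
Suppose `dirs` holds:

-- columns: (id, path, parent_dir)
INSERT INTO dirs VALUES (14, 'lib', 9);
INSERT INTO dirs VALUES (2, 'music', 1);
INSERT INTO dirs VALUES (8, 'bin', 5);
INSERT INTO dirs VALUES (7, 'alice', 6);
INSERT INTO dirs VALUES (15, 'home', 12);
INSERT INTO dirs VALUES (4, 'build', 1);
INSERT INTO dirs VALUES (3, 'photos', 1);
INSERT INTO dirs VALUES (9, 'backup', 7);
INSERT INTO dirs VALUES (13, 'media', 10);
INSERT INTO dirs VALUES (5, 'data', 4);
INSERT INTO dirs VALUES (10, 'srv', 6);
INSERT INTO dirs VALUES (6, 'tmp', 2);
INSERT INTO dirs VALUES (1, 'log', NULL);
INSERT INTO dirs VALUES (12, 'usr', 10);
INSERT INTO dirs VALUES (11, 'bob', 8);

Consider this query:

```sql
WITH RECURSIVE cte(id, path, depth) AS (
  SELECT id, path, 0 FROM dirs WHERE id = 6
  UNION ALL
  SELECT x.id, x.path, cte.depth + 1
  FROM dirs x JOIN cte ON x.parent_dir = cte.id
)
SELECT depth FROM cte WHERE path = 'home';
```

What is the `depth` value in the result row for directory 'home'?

Base: id=6 (tmp) at depth 0.
Iteration 1: rows with parent_dir in {6} -> alice (id 7, depth 1), srv (id 10, depth 1).
Iteration 2: rows with parent_dir in {7,10} -> backup (id 9, depth 2), usr (id 12, depth 2), media (id 13, depth 2).
Iteration 3: rows with parent_dir in {9,12,13} -> lib (id 14, depth 3), home (id 15, depth 3).
Iteration 4: no rows with parent_dir in {14,15}; recursion stops.

3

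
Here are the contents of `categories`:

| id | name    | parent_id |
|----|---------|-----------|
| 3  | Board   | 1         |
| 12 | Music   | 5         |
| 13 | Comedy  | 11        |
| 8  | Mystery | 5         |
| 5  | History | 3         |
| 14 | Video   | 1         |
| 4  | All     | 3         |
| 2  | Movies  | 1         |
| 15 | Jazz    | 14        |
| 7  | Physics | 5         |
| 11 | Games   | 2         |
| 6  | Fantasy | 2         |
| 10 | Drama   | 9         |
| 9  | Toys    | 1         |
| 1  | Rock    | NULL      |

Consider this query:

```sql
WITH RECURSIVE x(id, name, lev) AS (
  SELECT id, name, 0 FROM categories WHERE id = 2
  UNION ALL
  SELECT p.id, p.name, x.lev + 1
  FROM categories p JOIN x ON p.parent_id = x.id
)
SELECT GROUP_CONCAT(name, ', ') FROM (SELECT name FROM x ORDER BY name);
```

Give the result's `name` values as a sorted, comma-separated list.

Base: id=2 (Movies) at lev 0.
Iteration 1: rows with parent_id in {2} -> Fantasy (id 6, lev 1), Games (id 11, lev 1).
Iteration 2: rows with parent_id in {6,11} -> Comedy (id 13, lev 2).
Iteration 3: no rows with parent_id in {13}; recursion stops.

Comedy, Fantasy, Games, Movies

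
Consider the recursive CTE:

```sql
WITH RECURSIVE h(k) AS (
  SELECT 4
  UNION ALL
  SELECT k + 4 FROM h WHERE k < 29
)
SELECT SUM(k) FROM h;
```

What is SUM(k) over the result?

Base: k=4.
Iteration 1: 4 < 29 holds -> k = 4 + 4 = 8.
Iteration 2: 8 < 29 holds -> k = 8 + 4 = 12.
Iteration 3: 12 < 29 holds -> k = 12 + 4 = 16.
Iteration 4: 16 < 29 holds -> k = 16 + 4 = 20.
Iteration 5: 20 < 29 holds -> k = 20 + 4 = 24.
Iteration 6: 24 < 29 holds -> k = 24 + 4 = 28.
Iteration 7: 28 < 29 holds -> k = 28 + 4 = 32.
Iteration 8: 32 < 29 fails; recursion stops.
SUM(k) = 4 + 8 + 12 + 16 + 20 + 24 + 28 + 32 = 144.

144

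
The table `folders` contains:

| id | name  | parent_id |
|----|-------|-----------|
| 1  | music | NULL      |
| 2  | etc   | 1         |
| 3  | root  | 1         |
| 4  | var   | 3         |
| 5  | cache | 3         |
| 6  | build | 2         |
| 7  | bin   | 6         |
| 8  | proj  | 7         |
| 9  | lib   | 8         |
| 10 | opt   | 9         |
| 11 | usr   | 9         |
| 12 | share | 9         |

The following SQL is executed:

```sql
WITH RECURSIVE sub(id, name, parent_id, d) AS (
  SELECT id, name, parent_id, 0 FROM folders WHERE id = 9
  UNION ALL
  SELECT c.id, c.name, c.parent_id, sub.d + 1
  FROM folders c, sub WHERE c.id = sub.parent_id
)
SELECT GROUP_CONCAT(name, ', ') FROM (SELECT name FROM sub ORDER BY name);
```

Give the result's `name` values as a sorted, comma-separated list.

bin, build, etc, lib, music, proj

Base: id=9 (lib), parent_id=8, d 0.
Iteration 1: join on id=8 -> proj (id 8, parent_id=7, d 1).
Iteration 2: join on id=7 -> bin (id 7, parent_id=6, d 2).
Iteration 3: join on id=6 -> build (id 6, parent_id=2, d 3).
Iteration 4: join on id=2 -> etc (id 2, parent_id=1, d 4).
Iteration 5: join on id=1 -> music (id 1, parent_id=NULL, d 5).
Iteration 6: parent_id is NULL; no match; recursion stops.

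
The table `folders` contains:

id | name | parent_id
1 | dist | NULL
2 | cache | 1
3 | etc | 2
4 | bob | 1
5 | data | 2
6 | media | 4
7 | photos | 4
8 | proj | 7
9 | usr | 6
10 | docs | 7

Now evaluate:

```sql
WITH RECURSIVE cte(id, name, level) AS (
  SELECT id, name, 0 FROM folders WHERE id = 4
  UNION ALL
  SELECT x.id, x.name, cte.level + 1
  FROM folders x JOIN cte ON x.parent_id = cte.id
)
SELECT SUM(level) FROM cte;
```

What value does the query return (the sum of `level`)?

Base: id=4 (bob) at level 0.
Iteration 1: rows with parent_id in {4} -> media (id 6, level 1), photos (id 7, level 1).
Iteration 2: rows with parent_id in {6,7} -> proj (id 8, level 2), usr (id 9, level 2), docs (id 10, level 2).
Iteration 3: no rows with parent_id in {8,9,10}; recursion stops.
SUM(level) = 0 + 1 + 1 + 2 + 2 + 2 = 8.

8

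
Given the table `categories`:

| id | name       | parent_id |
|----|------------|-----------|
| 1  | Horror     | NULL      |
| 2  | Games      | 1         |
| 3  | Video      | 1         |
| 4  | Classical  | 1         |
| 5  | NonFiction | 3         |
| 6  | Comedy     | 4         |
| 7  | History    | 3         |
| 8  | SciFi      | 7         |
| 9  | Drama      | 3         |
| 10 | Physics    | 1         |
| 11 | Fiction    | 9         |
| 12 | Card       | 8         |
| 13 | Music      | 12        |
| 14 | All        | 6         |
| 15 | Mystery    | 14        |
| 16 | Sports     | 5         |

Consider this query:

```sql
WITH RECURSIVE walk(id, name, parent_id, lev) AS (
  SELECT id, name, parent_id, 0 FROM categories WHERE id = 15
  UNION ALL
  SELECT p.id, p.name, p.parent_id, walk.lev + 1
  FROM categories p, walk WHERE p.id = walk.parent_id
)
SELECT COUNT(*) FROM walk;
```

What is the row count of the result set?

5

Base: id=15 (Mystery), parent_id=14, lev 0.
Iteration 1: join on id=14 -> All (id 14, parent_id=6, lev 1).
Iteration 2: join on id=6 -> Comedy (id 6, parent_id=4, lev 2).
Iteration 3: join on id=4 -> Classical (id 4, parent_id=1, lev 3).
Iteration 4: join on id=1 -> Horror (id 1, parent_id=NULL, lev 4).
Iteration 5: parent_id is NULL; no match; recursion stops.
Total rows emitted: 5.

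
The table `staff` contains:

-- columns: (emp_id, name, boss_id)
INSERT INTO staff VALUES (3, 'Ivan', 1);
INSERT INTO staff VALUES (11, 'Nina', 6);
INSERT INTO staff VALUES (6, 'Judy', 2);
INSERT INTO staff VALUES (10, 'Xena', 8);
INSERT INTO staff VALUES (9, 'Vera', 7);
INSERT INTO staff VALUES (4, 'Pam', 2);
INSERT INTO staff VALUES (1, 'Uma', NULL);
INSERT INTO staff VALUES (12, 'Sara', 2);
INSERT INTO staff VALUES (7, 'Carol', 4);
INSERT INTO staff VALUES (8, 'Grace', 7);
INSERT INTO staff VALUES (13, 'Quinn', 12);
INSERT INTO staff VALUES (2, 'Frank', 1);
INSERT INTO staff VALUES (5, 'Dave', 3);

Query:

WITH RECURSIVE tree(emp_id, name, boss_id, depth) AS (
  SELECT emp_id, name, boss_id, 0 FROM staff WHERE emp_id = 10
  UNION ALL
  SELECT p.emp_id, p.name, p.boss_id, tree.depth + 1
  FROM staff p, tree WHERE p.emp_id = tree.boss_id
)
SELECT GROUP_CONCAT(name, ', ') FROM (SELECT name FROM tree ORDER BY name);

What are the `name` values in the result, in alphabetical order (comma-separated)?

Base: emp_id=10 (Xena), boss_id=8, depth 0.
Iteration 1: join on emp_id=8 -> Grace (id 8, boss_id=7, depth 1).
Iteration 2: join on emp_id=7 -> Carol (id 7, boss_id=4, depth 2).
Iteration 3: join on emp_id=4 -> Pam (id 4, boss_id=2, depth 3).
Iteration 4: join on emp_id=2 -> Frank (id 2, boss_id=1, depth 4).
Iteration 5: join on emp_id=1 -> Uma (id 1, boss_id=NULL, depth 5).
Iteration 6: boss_id is NULL; no match; recursion stops.

Carol, Frank, Grace, Pam, Uma, Xena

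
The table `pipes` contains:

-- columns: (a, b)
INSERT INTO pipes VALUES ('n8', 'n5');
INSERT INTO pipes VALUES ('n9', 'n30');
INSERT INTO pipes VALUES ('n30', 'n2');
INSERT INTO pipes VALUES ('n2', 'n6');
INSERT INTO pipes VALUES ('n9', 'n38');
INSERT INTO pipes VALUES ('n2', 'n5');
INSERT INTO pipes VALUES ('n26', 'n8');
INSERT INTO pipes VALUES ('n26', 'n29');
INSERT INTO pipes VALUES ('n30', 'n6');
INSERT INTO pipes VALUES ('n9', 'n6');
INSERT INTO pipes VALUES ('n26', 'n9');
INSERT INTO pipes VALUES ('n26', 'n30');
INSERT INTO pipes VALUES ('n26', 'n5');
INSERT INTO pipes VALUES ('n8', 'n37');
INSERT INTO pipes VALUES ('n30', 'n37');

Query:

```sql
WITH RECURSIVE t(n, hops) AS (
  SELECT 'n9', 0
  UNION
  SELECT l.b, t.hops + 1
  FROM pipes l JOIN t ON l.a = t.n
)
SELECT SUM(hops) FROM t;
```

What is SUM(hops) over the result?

15

Base: (n9, hops=0).
Iteration 1: edges from {n9} -> (n30, hops=1), (n38, hops=1), (n6, hops=1).
Iteration 2: edges from {n30,n38,n6} -> (n2, hops=2), (n37, hops=2), (n6, hops=2).
Iteration 3: edges from {n2,n37,n6} -> (n5, hops=3), (n6, hops=3).
Iteration 4: no outgoing edges from {n5,n6}; recursion stops.
SUM(hops) = 0 + 1 + 1 + 1 + 2 + 2 + 2 + 3 + 3 = 15.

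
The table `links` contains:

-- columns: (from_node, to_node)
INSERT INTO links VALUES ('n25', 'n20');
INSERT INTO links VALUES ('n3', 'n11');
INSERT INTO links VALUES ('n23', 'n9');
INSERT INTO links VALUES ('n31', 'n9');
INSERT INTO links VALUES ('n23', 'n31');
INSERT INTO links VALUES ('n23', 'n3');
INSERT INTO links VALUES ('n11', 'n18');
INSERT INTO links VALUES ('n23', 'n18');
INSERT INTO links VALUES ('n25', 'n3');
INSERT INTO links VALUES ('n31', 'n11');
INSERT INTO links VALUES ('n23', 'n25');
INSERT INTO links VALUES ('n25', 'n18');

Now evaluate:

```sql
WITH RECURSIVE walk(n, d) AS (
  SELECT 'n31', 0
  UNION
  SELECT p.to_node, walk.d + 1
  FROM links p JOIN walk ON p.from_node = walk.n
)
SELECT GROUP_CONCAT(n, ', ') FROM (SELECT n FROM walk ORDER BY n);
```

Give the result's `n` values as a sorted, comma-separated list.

n11, n18, n31, n9

Base: (n31, d=0).
Iteration 1: edges from {n31} -> (n11, d=1), (n9, d=1).
Iteration 2: edges from {n11,n9} -> (n18, d=2).
Iteration 3: no outgoing edges from {n18}; recursion stops.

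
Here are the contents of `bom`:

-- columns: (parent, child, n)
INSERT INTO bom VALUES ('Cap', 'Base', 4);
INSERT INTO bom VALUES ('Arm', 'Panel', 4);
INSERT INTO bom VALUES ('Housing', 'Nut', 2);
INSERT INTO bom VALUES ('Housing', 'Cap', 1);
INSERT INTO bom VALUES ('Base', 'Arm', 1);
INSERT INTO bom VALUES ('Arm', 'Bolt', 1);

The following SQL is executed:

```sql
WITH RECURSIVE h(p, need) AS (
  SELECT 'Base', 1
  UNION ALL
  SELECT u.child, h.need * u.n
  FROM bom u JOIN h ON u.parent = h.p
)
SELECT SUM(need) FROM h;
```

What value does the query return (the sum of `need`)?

7

Base: (Base, need=1).
Iteration 1: components of {Base} -> Arm = 1*1 = 1.
Iteration 2: components of {Arm} -> Bolt = 1*1 = 1, Panel = 1*4 = 4.
Iteration 3: no further components; recursion stops.
SUM(need) = 1 + 1 + 4 + 1 = 7.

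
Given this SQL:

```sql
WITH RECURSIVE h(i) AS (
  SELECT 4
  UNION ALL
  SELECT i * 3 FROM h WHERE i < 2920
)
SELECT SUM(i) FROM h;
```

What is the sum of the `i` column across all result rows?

Base: i=4.
Iteration 1: 4 < 2920 holds -> i = 4 * 3 = 12.
Iteration 2: 12 < 2920 holds -> i = 12 * 3 = 36.
Iteration 3: 36 < 2920 holds -> i = 36 * 3 = 108.
Iteration 4: 108 < 2920 holds -> i = 108 * 3 = 324.
Iteration 5: 324 < 2920 holds -> i = 324 * 3 = 972.
Iteration 6: 972 < 2920 holds -> i = 972 * 3 = 2916.
Iteration 7: 2916 < 2920 holds -> i = 2916 * 3 = 8748.
Iteration 8: 8748 < 2920 fails; recursion stops.
SUM(i) = 4 + 12 + 36 + 108 + 324 + 972 + 2916 + 8748 = 13120.

13120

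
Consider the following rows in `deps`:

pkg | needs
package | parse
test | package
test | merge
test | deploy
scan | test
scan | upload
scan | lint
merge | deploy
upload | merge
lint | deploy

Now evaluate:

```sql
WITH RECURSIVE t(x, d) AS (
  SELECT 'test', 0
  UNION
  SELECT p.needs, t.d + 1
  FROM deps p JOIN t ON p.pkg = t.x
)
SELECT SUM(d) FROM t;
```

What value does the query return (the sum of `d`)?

7

Base: (test, d=0).
Iteration 1: edges from {test} -> (deploy, d=1), (merge, d=1), (package, d=1).
Iteration 2: edges from {deploy,merge,package} -> (deploy, d=2), (parse, d=2).
Iteration 3: no outgoing edges from {deploy,parse}; recursion stops.
SUM(d) = 0 + 1 + 1 + 1 + 2 + 2 = 7.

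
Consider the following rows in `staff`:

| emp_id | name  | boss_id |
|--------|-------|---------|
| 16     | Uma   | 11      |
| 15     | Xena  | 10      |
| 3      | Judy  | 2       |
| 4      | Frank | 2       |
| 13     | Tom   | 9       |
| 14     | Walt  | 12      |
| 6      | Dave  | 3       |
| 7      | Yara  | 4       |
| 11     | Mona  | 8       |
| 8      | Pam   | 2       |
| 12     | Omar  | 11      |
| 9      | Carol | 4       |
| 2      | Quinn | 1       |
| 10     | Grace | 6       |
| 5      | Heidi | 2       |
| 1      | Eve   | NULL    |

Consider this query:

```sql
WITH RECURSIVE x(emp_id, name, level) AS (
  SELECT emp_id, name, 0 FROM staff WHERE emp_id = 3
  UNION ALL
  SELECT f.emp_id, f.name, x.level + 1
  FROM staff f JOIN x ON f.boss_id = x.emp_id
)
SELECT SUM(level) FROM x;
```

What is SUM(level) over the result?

6

Base: emp_id=3 (Judy) at level 0.
Iteration 1: rows with boss_id in {3} -> Dave (id 6, level 1).
Iteration 2: rows with boss_id in {6} -> Grace (id 10, level 2).
Iteration 3: rows with boss_id in {10} -> Xena (id 15, level 3).
Iteration 4: no rows with boss_id in {15}; recursion stops.
SUM(level) = 0 + 1 + 2 + 3 = 6.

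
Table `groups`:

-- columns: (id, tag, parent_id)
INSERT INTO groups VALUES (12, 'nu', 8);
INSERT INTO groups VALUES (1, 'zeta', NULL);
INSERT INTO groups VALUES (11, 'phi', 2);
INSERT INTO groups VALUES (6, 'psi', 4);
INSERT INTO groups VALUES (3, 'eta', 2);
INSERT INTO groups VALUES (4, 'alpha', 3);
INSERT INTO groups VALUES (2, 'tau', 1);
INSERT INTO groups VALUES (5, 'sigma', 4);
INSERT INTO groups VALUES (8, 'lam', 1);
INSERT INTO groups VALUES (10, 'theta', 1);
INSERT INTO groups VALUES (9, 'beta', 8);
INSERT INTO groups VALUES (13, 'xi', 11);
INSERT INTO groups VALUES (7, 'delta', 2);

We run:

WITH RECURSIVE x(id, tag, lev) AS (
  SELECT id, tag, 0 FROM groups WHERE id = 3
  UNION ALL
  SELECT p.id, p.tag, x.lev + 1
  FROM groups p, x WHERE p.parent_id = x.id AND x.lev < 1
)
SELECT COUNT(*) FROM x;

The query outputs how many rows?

2

Base: id=3 (eta) at lev 0.
Iteration 1: rows with parent_id in {3} -> alpha (id 4, lev 1).
Iteration 2: lev < 1 fails for all current rows; recursion stops.
Total rows emitted: 2.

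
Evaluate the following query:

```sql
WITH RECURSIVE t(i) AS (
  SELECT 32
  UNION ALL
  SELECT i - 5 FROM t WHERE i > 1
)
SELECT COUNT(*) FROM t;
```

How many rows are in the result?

8

Base: i=32.
Iteration 1: 32 > 1 holds -> i = 32 - 5 = 27.
Iteration 2: 27 > 1 holds -> i = 27 - 5 = 22.
Iteration 3: 22 > 1 holds -> i = 22 - 5 = 17.
Iteration 4: 17 > 1 holds -> i = 17 - 5 = 12.
Iteration 5: 12 > 1 holds -> i = 12 - 5 = 7.
Iteration 6: 7 > 1 holds -> i = 7 - 5 = 2.
Iteration 7: 2 > 1 holds -> i = 2 - 5 = -3.
Iteration 8: -3 > 1 fails; recursion stops.
Total rows emitted: 8.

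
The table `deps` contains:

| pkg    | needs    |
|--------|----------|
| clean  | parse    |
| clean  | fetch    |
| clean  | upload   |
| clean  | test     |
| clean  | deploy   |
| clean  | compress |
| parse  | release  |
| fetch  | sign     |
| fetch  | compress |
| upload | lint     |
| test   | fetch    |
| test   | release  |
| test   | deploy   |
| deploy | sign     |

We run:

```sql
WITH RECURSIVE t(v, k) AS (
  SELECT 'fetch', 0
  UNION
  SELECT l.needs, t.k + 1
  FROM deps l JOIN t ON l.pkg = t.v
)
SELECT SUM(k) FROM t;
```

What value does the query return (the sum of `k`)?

2

Base: (fetch, k=0).
Iteration 1: edges from {fetch} -> (compress, k=1), (sign, k=1).
Iteration 2: no outgoing edges from {compress,sign}; recursion stops.
SUM(k) = 0 + 1 + 1 = 2.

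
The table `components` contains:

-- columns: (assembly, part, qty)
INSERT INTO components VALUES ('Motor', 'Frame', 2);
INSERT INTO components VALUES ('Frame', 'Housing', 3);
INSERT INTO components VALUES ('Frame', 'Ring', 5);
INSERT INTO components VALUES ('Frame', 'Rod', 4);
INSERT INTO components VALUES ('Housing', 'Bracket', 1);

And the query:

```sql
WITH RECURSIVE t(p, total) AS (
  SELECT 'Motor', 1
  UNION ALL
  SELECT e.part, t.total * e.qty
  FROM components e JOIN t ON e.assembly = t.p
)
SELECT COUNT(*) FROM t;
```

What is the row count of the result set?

Base: (Motor, total=1).
Iteration 1: components of {Motor} -> Frame = 1*2 = 2.
Iteration 2: components of {Frame} -> Housing = 2*3 = 6, Ring = 2*5 = 10, Rod = 2*4 = 8.
Iteration 3: components of {Housing,Ring,Rod} -> Bracket = 6*1 = 6.
Iteration 4: no further components; recursion stops.
Total rows emitted: 6.

6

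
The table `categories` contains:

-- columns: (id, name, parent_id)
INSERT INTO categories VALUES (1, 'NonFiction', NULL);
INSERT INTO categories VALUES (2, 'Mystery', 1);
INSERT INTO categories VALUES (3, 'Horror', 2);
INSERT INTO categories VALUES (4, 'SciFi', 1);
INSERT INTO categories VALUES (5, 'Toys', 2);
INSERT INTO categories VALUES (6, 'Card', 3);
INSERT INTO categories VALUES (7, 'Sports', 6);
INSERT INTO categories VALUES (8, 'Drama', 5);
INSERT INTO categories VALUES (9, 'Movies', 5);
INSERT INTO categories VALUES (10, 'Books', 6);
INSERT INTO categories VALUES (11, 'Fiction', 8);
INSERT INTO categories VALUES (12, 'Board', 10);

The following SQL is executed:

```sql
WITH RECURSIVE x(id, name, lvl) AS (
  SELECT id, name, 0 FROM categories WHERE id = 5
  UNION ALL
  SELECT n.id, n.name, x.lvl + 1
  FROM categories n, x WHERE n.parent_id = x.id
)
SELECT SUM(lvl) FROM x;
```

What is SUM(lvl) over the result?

4

Base: id=5 (Toys) at lvl 0.
Iteration 1: rows with parent_id in {5} -> Drama (id 8, lvl 1), Movies (id 9, lvl 1).
Iteration 2: rows with parent_id in {8,9} -> Fiction (id 11, lvl 2).
Iteration 3: no rows with parent_id in {11}; recursion stops.
SUM(lvl) = 0 + 1 + 1 + 2 = 4.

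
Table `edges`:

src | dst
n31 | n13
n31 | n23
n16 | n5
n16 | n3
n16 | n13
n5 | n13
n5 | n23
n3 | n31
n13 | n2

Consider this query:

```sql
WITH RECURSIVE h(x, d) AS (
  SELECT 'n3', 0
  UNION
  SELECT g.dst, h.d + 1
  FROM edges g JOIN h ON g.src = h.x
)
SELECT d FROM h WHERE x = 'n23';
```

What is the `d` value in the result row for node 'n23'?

2

Base: (n3, d=0).
Iteration 1: edges from {n3} -> (n31, d=1).
Iteration 2: edges from {n31} -> (n13, d=2), (n23, d=2).
Iteration 3: edges from {n13,n23} -> (n2, d=3).
Iteration 4: no outgoing edges from {n2}; recursion stops.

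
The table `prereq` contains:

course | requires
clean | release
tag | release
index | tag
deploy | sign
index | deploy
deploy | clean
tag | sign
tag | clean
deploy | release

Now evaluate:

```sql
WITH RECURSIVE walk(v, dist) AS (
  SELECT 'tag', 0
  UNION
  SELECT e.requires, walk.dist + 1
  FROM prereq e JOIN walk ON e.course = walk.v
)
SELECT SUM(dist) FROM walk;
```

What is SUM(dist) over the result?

5

Base: (tag, dist=0).
Iteration 1: edges from {tag} -> (clean, dist=1), (release, dist=1), (sign, dist=1).
Iteration 2: edges from {clean,release,sign} -> (release, dist=2).
Iteration 3: no outgoing edges from {release}; recursion stops.
SUM(dist) = 0 + 1 + 1 + 1 + 2 = 5.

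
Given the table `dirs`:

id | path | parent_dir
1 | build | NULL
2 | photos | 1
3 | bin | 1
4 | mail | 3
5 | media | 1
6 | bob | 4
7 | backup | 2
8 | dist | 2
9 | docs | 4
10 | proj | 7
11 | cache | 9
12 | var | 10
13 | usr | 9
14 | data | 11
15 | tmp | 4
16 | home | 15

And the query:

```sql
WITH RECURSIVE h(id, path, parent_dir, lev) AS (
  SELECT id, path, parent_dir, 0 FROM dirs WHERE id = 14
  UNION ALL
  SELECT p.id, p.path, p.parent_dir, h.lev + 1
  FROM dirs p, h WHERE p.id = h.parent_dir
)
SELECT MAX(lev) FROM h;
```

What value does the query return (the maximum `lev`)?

Base: id=14 (data), parent_dir=11, lev 0.
Iteration 1: join on id=11 -> cache (id 11, parent_dir=9, lev 1).
Iteration 2: join on id=9 -> docs (id 9, parent_dir=4, lev 2).
Iteration 3: join on id=4 -> mail (id 4, parent_dir=3, lev 3).
Iteration 4: join on id=3 -> bin (id 3, parent_dir=1, lev 4).
Iteration 5: join on id=1 -> build (id 1, parent_dir=NULL, lev 5).
Iteration 6: parent_dir is NULL; no match; recursion stops.
lev values: 0, 1, 2, 3, 4, 5; the maximum is 5.

5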